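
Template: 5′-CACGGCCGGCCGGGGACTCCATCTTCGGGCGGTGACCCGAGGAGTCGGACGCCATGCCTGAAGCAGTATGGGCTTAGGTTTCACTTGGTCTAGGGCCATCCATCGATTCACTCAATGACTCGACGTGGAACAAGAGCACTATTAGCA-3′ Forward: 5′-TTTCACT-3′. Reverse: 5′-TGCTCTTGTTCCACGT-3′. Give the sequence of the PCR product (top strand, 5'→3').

5'-TTTCACTTGGTCTAGGGCCATCCATCGATTCACTCAATGACTCGACGTGGAACAAGAGCA-3'

Scanning the template, TTTCACT occurs at positions 79–85; this primer anneals to the bottom strand there with its 3' end pointing downstream.
The reverse primer's reverse complement is ACGTGGAACAAGAGCA, which matches the template at positions 123–138.
The product is the template from position 79 through 138 (60 bp).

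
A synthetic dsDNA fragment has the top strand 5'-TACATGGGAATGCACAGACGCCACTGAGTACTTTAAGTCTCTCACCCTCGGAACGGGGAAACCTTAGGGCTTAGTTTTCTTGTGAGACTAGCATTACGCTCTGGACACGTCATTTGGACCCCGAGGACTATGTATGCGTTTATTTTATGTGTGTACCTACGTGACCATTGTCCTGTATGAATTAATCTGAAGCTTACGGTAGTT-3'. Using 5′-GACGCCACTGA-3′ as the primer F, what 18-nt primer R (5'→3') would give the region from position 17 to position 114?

The product's 3' end on the top strand is position 114.
The reverse primer anneals to the top strand over positions 97–114, i.e. to CGCTCTGGACACGTCATT.
Its sequence written 5'→3' is the reverse complement: AATGACGTGTCCAGAGCG.

5'-AATGACGTGTCCAGAGCG-3'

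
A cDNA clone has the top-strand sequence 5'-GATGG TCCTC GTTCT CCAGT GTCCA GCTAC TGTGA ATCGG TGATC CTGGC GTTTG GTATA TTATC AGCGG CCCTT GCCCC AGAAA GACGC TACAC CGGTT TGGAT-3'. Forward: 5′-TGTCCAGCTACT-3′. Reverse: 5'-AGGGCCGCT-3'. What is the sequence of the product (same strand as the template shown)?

The forward primer matches the template at positions 20–31.
Taking the reverse complement of AGGGCCGCT gives AGCGGCCCT, found at positions 66–74 on the template; the primer anneals here to the top strand with its 3' end pointing upstream.
The product is the template from position 20 through 74 (55 bp).

5'-TGTCCAGCTACTGTGAATCGGTGATCCTGGCGTTTGGTATATTATCAGCGGCCCT-3'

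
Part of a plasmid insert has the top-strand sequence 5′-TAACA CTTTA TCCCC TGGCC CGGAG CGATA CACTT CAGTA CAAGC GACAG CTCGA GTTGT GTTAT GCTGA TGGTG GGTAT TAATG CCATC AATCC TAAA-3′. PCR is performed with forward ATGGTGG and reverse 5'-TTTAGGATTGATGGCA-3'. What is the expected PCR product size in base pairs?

30 bp

Scanning the template, ATGGTGG occurs at positions 70–76; this primer anneals to the bottom strand there with its 3' end pointing downstream.
The reverse primer's reverse complement is TGCCATCAATCCTAAA, which matches the template at positions 84–99.
The product runs from position 70 to position 99, so its length is 99 − 70 + 1 = 30 bp.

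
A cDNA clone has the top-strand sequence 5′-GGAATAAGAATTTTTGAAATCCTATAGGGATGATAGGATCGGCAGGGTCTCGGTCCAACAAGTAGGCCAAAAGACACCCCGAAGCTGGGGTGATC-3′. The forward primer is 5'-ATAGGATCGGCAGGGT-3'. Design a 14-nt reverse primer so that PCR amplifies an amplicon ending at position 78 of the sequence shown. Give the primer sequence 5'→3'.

The forward primer binds at positions 33–48; the product's 3' end on the top strand is position 78.
The reverse primer anneals to the top strand over positions 65–78, i.e. to GGCCAAAAGACACC.
Its sequence written 5'→3' is the reverse complement: GGTGTCTTTTGGCC.

5'-GGTGTCTTTTGGCC-3'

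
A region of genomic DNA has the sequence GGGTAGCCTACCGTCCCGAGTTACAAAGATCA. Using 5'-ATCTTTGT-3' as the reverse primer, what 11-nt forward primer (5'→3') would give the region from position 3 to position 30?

5'-GTAGCCTACCG-3'

The reverse primer's reverse complement ACAAAGAT matches the template at positions 23–30; the product starts at position 3.
The forward primer is identical to the top strand over positions 3–13: GTAGCCTACCG.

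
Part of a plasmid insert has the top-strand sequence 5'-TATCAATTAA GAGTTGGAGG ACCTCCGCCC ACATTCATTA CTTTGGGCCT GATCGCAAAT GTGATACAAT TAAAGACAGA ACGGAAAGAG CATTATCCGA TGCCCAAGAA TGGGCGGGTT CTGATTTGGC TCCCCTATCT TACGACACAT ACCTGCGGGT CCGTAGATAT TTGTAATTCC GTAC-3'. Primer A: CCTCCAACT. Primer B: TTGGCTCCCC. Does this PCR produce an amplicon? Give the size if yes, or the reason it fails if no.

No product — the primers' 3' ends point away from each other.

Primer A (CCTCCAACT) has reverse complement AGTTGGAGG, which matches the top strand at positions 12–20; primer A anneals to the top strand there with its 3' end pointing upstream toward position 12.
Primer B (TTGGCTCCCC) matches the top strand directly at positions 126–135; it anneals to the bottom strand with its 3' end pointing downstream toward position 135.
The 3' ends diverge (primer A extends toward position 1, primer B toward position 184), so the primers never converge on a shared product.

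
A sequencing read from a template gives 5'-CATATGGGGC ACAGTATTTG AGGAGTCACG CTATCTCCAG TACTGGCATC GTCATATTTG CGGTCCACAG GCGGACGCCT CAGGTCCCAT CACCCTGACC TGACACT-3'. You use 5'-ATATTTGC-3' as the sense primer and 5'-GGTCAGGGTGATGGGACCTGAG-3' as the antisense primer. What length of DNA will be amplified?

47 bp

Forward primer ATATTTGC is found on the top strand at positions 54–61.
Reverse complement of the reverse primer: CTCAGGTCCCATCACCCTGACC. This occurs on the top strand at positions 79–100.
Amplicon spans positions 54–100: 47 bp.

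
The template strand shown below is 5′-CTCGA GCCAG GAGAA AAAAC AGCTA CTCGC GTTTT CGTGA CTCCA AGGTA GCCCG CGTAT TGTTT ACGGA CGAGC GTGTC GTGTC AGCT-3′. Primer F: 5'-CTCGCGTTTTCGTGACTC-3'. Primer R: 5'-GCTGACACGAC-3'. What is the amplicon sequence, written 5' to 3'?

5'-CTCGCGTTTTCGTGACTCCAAGGTAGCCCGCGTATTGTTTACGGACGAGCGTGTCGTGTCAGC-3'

The forward primer matches the template at positions 26–43.
Taking the reverse complement of GCTGACACGAC gives GTCGTGTCAGC, found at positions 78–88 on the template; the primer anneals here to the top strand with its 3' end pointing upstream.
The product is the template from position 26 through 88 (63 bp).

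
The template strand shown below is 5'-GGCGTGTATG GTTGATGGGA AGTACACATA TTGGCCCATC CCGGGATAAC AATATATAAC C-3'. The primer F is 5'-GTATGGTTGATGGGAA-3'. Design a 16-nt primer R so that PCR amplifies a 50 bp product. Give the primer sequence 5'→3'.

5'-ATATTGTTATCCCGGG-3'

The forward primer binds at positions 6–21, so a 50 bp product ends at position 6 + 50 − 1 = 55.
The reverse primer anneals to the top strand over positions 40–55, i.e. to CCCGGGATAACAATAT.
Its sequence written 5'→3' is the reverse complement: ATATTGTTATCCCGGG.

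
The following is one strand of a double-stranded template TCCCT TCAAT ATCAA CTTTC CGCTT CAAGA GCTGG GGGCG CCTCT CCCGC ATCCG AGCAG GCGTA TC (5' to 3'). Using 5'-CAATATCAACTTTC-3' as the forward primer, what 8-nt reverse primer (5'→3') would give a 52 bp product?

The forward primer binds at positions 7–20, so a 52 bp product ends at position 7 + 52 − 1 = 58.
The reverse primer anneals to the top strand over positions 51–58, i.e. to ATCCGAGC.
Its sequence written 5'→3' is the reverse complement: GCTCGGAT.

5'-GCTCGGAT-3'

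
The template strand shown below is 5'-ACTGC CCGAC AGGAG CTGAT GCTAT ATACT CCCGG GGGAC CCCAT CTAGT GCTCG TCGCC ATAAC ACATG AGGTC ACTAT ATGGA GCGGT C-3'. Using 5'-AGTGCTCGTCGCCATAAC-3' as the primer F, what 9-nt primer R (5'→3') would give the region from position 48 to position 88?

5'-CGCTCCATA-3'

The product's 3' end on the top strand is position 88.
The reverse primer anneals to the top strand over positions 80–88, i.e. to TATGGAGCG.
Its sequence written 5'→3' is the reverse complement: CGCTCCATA.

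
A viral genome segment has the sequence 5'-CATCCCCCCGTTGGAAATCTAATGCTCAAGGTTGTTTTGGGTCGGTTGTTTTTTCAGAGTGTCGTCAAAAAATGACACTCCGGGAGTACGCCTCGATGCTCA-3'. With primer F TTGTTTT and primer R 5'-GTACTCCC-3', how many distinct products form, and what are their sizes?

The forward primer TTGTTTT matches the top strand at positions 32–38, 46–52.
The reverse primer's reverse complement is GGGAGTAC, matching at positions 82–89.
Each forward site pairs with the reverse site to give a product ending at position 89: sizes 58, 44 bp.

Two products: 58 bp, 44 bp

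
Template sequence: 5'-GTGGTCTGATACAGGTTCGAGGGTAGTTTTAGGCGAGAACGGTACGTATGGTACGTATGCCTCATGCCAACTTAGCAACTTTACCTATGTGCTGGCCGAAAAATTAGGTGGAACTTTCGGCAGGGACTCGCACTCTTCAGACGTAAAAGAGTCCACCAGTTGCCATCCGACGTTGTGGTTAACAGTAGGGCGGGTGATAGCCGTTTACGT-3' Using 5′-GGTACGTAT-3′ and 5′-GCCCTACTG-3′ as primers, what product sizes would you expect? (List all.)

151 bp, 142 bp

The forward primer GGTACGTAT matches the top strand at positions 41–49, 50–58.
The reverse primer's reverse complement is CAGTAGGGC, matching at positions 183–191.
Each forward site pairs with the reverse site to give a product ending at position 191: sizes 151, 142 bp.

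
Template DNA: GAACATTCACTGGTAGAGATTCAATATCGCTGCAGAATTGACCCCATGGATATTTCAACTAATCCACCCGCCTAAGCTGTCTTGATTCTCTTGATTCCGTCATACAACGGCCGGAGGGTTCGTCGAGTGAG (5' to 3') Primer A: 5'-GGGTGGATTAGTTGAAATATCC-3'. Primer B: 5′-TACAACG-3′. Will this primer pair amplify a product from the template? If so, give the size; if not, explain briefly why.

Primer A (GGGTGGATTAGTTGAAATATCC) has reverse complement GGATATTTCAACTAATCCACCC, which matches the top strand at positions 48–69; primer A anneals to the top strand there with its 3' end pointing upstream toward position 48.
Primer B (TACAACG) matches the top strand directly at positions 103–109; it anneals to the bottom strand with its 3' end pointing downstream toward position 109.
The 3' ends diverge (primer A extends toward position 1, primer B toward position 131), so the primers never converge on a shared product.

No product — the primers' 3' ends point away from each other.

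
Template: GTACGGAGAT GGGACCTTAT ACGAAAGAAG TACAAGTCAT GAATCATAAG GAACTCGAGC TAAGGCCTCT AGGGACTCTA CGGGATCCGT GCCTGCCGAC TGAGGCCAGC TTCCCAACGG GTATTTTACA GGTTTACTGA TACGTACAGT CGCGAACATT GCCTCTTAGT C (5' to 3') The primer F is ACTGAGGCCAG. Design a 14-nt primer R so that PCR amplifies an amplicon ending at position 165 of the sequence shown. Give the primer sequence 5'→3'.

5'-GAGGCAATGTTCGC-3'

The forward primer binds at positions 99–109; the product's 3' end on the top strand is position 165.
The reverse primer anneals to the top strand over positions 152–165, i.e. to GCGAACATTGCCTC.
Its sequence written 5'→3' is the reverse complement: GAGGCAATGTTCGC.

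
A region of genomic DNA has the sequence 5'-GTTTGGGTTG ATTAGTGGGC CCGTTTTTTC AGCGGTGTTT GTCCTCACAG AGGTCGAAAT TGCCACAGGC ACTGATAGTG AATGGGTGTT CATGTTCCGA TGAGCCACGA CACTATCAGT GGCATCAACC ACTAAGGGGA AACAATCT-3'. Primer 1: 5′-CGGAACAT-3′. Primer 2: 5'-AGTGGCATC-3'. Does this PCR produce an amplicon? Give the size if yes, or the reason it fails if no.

Primer 1 (CGGAACAT) has reverse complement ATGTTCCG, which matches the top strand at positions 92–99; primer 1 anneals to the top strand there with its 3' end pointing upstream toward position 92.
Primer 2 (AGTGGCATC) matches the top strand directly at positions 118–126; it anneals to the bottom strand with its 3' end pointing downstream toward position 126.
The 3' ends diverge (primer 1 extends toward position 1, primer 2 toward position 148), so the primers never converge on a shared product.

No product — the primers' 3' ends point away from each other.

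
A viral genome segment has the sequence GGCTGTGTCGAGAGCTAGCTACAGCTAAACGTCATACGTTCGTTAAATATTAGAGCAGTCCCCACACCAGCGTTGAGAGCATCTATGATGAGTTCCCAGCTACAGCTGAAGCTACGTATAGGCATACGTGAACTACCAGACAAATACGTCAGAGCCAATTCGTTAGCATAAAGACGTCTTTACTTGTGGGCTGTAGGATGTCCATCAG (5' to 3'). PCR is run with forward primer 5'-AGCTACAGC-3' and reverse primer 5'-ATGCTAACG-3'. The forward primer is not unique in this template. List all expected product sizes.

The forward primer AGCTACAGC matches the top strand at positions 17–25, 98–106.
The reverse primer's reverse complement is CGTTAGCAT, matching at positions 161–169.
Each forward site pairs with the reverse site to give a product ending at position 169: sizes 153, 72 bp.

153 bp, 72 bp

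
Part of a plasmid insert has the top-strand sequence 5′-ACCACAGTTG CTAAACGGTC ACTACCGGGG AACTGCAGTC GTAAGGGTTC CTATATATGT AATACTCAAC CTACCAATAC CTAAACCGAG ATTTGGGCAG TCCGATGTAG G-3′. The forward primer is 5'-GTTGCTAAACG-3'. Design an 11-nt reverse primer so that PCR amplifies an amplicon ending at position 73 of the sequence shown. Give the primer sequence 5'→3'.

5'-TAGGTTGAGTA-3'

The forward primer binds at positions 7–17; the product's 3' end on the top strand is position 73.
The reverse primer anneals to the top strand over positions 63–73, i.e. to TACTCAACCTA.
Its sequence written 5'→3' is the reverse complement: TAGGTTGAGTA.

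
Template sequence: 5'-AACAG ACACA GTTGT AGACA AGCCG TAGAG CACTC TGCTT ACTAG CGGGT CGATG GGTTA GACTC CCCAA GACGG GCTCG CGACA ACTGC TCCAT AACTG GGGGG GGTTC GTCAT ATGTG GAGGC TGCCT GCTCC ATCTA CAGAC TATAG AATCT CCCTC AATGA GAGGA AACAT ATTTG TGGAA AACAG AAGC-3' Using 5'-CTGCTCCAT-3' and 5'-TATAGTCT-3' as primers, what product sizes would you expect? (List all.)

The forward primer CTGCTCCAT matches the top strand at positions 87–95, 129–137.
The reverse primer's reverse complement is AGACTATA, matching at positions 142–149.
Each forward site pairs with the reverse site to give a product ending at position 149: sizes 63, 21 bp.

63 bp, 21 bp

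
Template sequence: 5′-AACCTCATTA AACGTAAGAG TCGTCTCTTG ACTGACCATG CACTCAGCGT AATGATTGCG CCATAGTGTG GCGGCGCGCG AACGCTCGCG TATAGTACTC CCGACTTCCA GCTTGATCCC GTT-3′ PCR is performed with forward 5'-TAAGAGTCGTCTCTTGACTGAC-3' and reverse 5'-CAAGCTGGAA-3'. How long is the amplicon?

Forward primer TAAGAGTCGTCTCTTGACTGAC is found on the top strand at positions 15–36.
Taking the reverse complement of CAAGCTGGAA gives TTCCAGCTTG, found at positions 106–115 on the template; the primer anneals here to the top strand with its 3' end pointing upstream.
Product length = (reverse-primer end) − (forward-primer start) + 1 = 115 − 15 + 1 = 101 bp.

101 bp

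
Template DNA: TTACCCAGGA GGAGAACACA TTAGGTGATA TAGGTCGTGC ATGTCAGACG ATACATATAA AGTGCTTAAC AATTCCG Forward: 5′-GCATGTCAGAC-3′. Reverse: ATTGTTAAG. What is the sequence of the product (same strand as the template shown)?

Scanning the template, GCATGTCAGAC occurs at positions 39–49; this primer anneals to the bottom strand there with its 3' end pointing downstream.
Taking the reverse complement of ATTGTTAAG gives CTTAACAAT, found at positions 65–73 on the template; the primer anneals here to the top strand with its 3' end pointing upstream.
The product is the template from position 39 through 73 (35 bp).

5'-GCATGTCAGACGATACATATAAAGTGCTTAACAAT-3'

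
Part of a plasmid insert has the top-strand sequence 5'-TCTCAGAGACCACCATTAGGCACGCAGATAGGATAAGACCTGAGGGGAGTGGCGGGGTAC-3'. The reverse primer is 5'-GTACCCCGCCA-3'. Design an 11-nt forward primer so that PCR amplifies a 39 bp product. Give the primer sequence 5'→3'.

The reverse primer's reverse complement TGGCGGGGTAC matches the template at positions 50–60, so the product ends at position 60.
A 39 bp product then starts at position 60 − 39 + 1 = 22.
The forward primer is identical to the top strand there: ACGCAGATAGG.

5'-ACGCAGATAGG-3'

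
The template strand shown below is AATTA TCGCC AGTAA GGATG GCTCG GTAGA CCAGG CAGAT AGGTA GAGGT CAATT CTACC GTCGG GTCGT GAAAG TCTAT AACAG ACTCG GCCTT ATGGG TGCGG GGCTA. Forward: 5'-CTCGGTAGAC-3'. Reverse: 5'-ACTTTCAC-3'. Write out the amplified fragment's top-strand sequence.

5'-CTCGGTAGACCAGGCAGATAGGTAGAGGTCAATTCTACCGTCGGGTCGTGAAAGT-3'

The forward primer matches the template at positions 22–31.
Taking the reverse complement of ACTTTCAC gives GTGAAAGT, found at positions 69–76 on the template; the primer anneals here to the top strand with its 3' end pointing upstream.
The product is the template from position 22 through 76 (55 bp).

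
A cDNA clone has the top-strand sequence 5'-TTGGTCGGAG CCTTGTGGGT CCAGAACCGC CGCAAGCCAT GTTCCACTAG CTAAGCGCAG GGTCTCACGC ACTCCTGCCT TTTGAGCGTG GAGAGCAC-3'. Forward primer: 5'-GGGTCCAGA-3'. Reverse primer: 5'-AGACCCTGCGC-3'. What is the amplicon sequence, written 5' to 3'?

Forward primer GGGTCCAGA is found on the top strand at positions 17–25.
Taking the reverse complement of AGACCCTGCGC gives GCGCAGGGTCT, found at positions 55–65 on the template; the primer anneals here to the top strand with its 3' end pointing upstream.
The product is the template from position 17 through 65 (49 bp).

5'-GGGTCCAGAACCGCCGCAAGCCATGTTCCACTAGCTAAGCGCAGGGTCT-3'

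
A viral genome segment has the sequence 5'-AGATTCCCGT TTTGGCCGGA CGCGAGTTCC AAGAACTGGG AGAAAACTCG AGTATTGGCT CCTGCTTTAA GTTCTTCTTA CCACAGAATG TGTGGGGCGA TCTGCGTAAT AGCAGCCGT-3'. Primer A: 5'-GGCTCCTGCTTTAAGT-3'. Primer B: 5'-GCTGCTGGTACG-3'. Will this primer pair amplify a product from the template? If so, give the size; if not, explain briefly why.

Primer B (GCTGCTGGTACG) does not match the top strand, and its reverse complement CGTACCAGCAGC does not match either.
With no annealing site for primer B, no amplification occurs.

No product — primer B has no binding site in the template.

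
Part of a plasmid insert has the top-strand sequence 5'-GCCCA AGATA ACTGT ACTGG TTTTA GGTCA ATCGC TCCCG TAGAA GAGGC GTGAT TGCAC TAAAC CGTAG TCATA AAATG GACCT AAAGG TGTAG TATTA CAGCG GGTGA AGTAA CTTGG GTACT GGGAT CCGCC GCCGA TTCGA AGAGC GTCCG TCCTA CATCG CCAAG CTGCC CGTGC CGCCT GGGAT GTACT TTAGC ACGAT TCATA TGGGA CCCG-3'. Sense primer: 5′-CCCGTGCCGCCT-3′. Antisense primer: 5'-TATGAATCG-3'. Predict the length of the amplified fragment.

Scanning the template, CCCGTGCCGCCT occurs at positions 174–185; this primer anneals to the bottom strand there with its 3' end pointing downstream.
Taking the reverse complement of TATGAATCG gives CGATTCATA, found at positions 202–210 on the template; the primer anneals here to the top strand with its 3' end pointing upstream.
The product runs from position 174 to position 210, so its length is 210 − 174 + 1 = 37 bp.

37 bp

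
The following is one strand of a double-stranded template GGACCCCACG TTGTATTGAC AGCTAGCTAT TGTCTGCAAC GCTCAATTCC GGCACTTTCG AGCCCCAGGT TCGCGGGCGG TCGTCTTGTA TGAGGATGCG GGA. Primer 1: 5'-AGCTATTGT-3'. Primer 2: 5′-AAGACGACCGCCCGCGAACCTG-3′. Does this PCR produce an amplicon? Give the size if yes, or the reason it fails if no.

Primer 1 (AGCTATTGT) matches the top strand at positions 25–33; it acts as a forward primer.
Primer 2's reverse complement is CAGGTTCGCGGGCGGTCGTCTT, matching the top strand at positions 66–87; it acts as a reverse primer.
The 3' ends face each other across positions 25–87, giving a 63 bp product.

Yes — a 63 bp product.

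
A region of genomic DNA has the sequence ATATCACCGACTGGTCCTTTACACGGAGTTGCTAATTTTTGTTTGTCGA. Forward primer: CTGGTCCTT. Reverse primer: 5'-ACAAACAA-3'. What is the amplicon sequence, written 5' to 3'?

5'-CTGGTCCTTTACACGGAGTTGCTAATTTTTGTTTGT-3'

The forward primer matches the template at positions 11–19.
Taking the reverse complement of ACAAACAA gives TTGTTTGT, found at positions 39–46 on the template; the primer anneals here to the top strand with its 3' end pointing upstream.
The product is the template from position 11 through 46 (36 bp).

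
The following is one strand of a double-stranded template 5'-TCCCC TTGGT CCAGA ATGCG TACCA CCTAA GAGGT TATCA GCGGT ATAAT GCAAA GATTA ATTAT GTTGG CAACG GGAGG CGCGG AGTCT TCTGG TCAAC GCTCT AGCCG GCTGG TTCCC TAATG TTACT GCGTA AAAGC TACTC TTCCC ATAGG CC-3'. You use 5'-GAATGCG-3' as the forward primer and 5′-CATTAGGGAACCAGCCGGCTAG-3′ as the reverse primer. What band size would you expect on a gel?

112 bp

Scanning the template, GAATGCG occurs at positions 14–20; this primer anneals to the bottom strand there with its 3' end pointing downstream.
Reverse complement of the reverse primer: CTAGCCGGCTGGTTCCCTAATG. This occurs on the top strand at positions 104–125.
The product runs from position 14 to position 125, so its length is 125 − 14 + 1 = 112 bp.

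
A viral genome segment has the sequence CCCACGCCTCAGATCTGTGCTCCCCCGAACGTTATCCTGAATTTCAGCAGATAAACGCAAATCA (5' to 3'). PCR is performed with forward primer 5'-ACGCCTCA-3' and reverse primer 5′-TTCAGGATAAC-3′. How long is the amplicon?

38 bp

Scanning the template, ACGCCTCA occurs at positions 4–11; this primer anneals to the bottom strand there with its 3' end pointing downstream.
Reverse complement of the reverse primer: GTTATCCTGAA. This occurs on the top strand at positions 31–41.
The product runs from position 4 to position 41, so its length is 41 − 4 + 1 = 38 bp.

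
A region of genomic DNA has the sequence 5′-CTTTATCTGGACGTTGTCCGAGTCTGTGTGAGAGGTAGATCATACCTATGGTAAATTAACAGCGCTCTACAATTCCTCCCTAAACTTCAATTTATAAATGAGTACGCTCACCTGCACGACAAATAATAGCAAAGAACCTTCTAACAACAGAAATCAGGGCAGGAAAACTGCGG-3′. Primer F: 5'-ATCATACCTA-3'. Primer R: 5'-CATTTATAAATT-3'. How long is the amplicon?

62 bp

Scanning the template, ATCATACCTA occurs at positions 39–48; this primer anneals to the bottom strand there with its 3' end pointing downstream.
Reverse complement of the reverse primer: AATTTATAAATG. This occurs on the top strand at positions 89–100.
The product runs from position 39 to position 100, so its length is 100 − 39 + 1 = 62 bp.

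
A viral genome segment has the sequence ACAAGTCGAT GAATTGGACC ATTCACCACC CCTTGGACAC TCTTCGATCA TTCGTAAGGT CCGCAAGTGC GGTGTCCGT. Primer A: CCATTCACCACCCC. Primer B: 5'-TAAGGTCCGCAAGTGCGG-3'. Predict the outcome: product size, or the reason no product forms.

No product — both primers anneal to the same strand and extend in the same direction.

Primer A (CCATTCACCACCCC) matches the top strand at positions 19–32 (3' end points downstream).
Primer B (TAAGGTCCGCAAGTGCGG) also matches the top strand directly, at positions 55–72 — its reverse complement CCGCACTTGCGGACCTTA is not present.
Both primers anneal to the bottom strand with 3' ends pointing the same way, so neither can prime synthesis back toward the other.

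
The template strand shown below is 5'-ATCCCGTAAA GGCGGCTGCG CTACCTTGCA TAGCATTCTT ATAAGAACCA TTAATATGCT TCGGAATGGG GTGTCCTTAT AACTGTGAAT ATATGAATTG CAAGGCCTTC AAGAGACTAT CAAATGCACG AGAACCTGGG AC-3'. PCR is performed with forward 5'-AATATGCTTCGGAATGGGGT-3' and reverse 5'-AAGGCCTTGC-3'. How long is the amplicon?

The forward primer matches the template at positions 53–72.
The reverse primer's reverse complement is GCAAGGCCTT, which matches the template at positions 100–109.
The product runs from position 53 to position 109, so its length is 109 − 53 + 1 = 57 bp.

57 bp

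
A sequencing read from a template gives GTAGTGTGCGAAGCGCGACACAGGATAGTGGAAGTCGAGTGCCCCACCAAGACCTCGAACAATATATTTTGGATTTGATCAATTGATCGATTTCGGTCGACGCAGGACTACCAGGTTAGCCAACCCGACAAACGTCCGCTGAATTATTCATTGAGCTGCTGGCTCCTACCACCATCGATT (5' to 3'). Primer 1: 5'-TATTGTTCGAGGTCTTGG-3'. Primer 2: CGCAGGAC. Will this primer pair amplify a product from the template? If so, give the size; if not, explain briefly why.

No product — the primers' 3' ends point away from each other.

Primer 1 (TATTGTTCGAGGTCTTGG) has reverse complement CCAAGACCTCGAACAATA, which matches the top strand at positions 47–64; primer 1 anneals to the top strand there with its 3' end pointing upstream toward position 47.
Primer 2 (CGCAGGAC) matches the top strand directly at positions 101–108; it anneals to the bottom strand with its 3' end pointing downstream toward position 108.
The 3' ends diverge (primer 1 extends toward position 1, primer 2 toward position 180), so the primers never converge on a shared product.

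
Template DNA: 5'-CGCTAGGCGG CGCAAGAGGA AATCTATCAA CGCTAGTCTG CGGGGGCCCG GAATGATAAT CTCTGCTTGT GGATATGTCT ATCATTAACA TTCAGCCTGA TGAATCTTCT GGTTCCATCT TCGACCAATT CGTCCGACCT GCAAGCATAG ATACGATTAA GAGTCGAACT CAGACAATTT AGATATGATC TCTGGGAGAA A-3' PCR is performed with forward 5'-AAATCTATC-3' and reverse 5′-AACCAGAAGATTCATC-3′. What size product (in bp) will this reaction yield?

Scanning the template, AAATCTATC occurs at positions 20–28; this primer anneals to the bottom strand there with its 3' end pointing downstream.
Reverse complement of the reverse primer: GATGAATCTTCTGGTT. This occurs on the top strand at positions 99–114.
Product length = (reverse-primer end) − (forward-primer start) + 1 = 114 − 20 + 1 = 95 bp.

95 bp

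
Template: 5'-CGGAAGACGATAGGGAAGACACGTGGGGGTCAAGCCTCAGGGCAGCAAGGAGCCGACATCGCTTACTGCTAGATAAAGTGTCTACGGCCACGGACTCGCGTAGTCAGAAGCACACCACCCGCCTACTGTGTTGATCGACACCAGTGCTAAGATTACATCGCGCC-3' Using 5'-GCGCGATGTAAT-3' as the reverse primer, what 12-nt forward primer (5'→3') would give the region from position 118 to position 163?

The reverse primer's reverse complement ATTACATCGCGC matches the template at positions 152–163; the product starts at position 118.
The forward primer is identical to the top strand over positions 118–129: CCCGCCTACTGT.

5'-CCCGCCTACTGT-3'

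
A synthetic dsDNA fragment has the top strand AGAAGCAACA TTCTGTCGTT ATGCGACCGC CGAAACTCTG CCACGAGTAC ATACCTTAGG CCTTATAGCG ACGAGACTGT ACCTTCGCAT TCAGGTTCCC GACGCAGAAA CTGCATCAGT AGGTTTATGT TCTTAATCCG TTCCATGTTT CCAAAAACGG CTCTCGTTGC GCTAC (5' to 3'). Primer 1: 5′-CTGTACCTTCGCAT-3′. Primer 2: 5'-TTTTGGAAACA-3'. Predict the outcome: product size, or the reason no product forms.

Primer 1 (CTGTACCTTCGCAT) matches the top strand at positions 77–90; it acts as a forward primer.
Primer 2's reverse complement is TGTTTCCAAAA, matching the top strand at positions 146–156; it acts as a reverse primer.
The 3' ends face each other across positions 77–156, giving an 80 bp product.

Yes — an 80 bp product.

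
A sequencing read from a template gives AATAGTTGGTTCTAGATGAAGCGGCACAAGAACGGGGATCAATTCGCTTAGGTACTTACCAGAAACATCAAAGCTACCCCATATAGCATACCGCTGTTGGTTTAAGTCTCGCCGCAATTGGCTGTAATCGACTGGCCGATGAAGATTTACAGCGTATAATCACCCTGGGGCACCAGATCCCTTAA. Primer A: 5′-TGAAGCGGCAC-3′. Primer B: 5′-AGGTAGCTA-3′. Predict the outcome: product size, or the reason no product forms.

No product — primer B has no binding site in the template.

Primer B (AGGTAGCTA) does not match the top strand, and its reverse complement TAGCTACCT does not match either.
With no annealing site for primer B, no amplification occurs.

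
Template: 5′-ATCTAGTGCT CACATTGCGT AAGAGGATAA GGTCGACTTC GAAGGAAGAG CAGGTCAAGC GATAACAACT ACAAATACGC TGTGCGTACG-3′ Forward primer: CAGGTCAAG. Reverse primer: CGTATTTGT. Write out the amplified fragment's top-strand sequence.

Forward primer CAGGTCAAG is found on the top strand at positions 51–59.
Reverse complement of the reverse primer: ACAAATACG. This occurs on the top strand at positions 71–79.
The product is the template from position 51 through 79 (29 bp).

5'-CAGGTCAAGCGATAACAACTACAAATACG-3'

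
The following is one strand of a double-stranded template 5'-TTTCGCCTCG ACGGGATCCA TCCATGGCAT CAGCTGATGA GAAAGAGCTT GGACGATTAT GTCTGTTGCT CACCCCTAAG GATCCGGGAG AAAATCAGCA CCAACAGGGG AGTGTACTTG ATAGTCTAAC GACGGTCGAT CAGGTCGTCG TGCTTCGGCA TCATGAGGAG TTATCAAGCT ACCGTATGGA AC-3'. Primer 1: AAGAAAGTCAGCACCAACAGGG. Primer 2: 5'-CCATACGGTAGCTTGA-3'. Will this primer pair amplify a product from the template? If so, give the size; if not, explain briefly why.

No product — primer 1 has no binding site in the template.

Primer 1 (AAGAAAGTCAGCACCAACAGGG) does not match the top strand, and its reverse complement CCCTGTTGGTGCTGACTTTCTT does not match either.
With no annealing site for primer 1, no amplification occurs.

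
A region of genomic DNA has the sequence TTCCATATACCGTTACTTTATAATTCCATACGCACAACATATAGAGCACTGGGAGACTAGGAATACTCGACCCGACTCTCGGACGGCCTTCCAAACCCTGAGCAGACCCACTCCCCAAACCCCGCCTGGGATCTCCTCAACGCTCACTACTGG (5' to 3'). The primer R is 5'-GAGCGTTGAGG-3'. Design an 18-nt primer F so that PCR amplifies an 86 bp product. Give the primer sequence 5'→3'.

5'-GGAATACTCGACCCGACT-3'

The reverse primer's reverse complement CCTCAACGCTC matches the template at positions 135–145, so the product ends at position 145.
An 86 bp product then starts at position 145 − 86 + 1 = 60.
The forward primer is identical to the top strand there: GGAATACTCGACCCGACT.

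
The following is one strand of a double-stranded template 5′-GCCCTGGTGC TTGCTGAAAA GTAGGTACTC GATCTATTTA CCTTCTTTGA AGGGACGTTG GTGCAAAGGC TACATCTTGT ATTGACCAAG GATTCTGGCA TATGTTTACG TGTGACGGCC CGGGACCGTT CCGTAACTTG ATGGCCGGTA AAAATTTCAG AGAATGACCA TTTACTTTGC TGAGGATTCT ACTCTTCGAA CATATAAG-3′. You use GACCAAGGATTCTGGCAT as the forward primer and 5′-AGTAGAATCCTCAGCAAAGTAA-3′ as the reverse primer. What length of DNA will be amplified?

110 bp

The forward primer matches the template at positions 84–101.
Reverse complement of the reverse primer: TTACTTTGCTGAGGATTCTACT. This occurs on the top strand at positions 172–193.
The product runs from position 84 to position 193, so its length is 193 − 84 + 1 = 110 bp.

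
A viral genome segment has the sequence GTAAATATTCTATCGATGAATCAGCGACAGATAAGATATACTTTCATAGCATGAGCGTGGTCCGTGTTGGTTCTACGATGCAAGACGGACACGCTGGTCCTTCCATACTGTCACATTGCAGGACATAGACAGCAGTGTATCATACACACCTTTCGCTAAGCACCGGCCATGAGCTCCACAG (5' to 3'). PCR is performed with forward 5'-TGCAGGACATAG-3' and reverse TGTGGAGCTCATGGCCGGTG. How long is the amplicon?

The forward primer matches the template at positions 117–128.
The reverse primer's reverse complement is CACCGGCCATGAGCTCCACA, which matches the template at positions 161–180.
The product runs from position 117 to position 180, so its length is 180 − 117 + 1 = 64 bp.

64 bp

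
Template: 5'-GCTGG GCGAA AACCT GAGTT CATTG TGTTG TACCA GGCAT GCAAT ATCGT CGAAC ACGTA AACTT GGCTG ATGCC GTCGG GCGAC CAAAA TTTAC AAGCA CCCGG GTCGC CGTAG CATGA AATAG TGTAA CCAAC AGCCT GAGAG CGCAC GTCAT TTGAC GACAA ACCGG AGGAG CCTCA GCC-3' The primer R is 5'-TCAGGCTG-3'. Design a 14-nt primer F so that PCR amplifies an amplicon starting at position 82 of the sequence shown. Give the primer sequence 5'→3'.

The reverse primer's reverse complement CAGCCTGA matches the template at positions 135–142; the product starts at position 82.
The forward primer is identical to the top strand over positions 82–95: CGACCAAAATTTAC.

5'-CGACCAAAATTTAC-3'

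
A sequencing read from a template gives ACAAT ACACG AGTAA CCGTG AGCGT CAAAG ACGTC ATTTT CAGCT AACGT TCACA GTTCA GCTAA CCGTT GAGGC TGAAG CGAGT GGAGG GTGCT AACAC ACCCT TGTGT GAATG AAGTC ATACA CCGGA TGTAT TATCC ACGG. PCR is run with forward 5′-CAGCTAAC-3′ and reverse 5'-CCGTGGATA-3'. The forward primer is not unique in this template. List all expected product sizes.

The forward primer CAGCTAAC matches the top strand at positions 41–48, 59–66.
The reverse primer's reverse complement is TATCCACGG, matching at positions 136–144.
Each forward site pairs with the reverse site to give a product ending at position 144: sizes 104, 86 bp.

104 bp, 86 bp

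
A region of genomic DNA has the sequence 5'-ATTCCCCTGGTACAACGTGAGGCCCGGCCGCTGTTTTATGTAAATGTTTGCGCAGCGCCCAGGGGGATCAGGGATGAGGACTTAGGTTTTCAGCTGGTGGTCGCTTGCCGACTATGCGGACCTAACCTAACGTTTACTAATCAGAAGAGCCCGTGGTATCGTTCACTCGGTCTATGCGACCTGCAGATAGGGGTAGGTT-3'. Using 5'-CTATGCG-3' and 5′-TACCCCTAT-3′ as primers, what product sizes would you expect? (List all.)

The forward primer CTATGCG matches the top strand at positions 112–118, 172–178.
The reverse primer's reverse complement is ATAGGGGTA, matching at positions 187–195.
Each forward site pairs with the reverse site to give a product ending at position 195: sizes 84, 24 bp.

84 bp, 24 bp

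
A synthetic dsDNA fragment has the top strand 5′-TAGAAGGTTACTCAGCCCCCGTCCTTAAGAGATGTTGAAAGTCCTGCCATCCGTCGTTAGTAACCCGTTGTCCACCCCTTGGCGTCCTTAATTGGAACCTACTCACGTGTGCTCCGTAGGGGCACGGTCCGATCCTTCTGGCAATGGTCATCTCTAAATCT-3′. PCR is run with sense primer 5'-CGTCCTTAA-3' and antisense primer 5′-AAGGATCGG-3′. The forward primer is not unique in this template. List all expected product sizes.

The forward primer CGTCCTTAA matches the top strand at positions 20–28, 83–91.
The reverse primer's reverse complement is CCGATCCTT, matching at positions 129–137.
Each forward site pairs with the reverse site to give a product ending at position 137: sizes 118, 55 bp.

118 bp, 55 bp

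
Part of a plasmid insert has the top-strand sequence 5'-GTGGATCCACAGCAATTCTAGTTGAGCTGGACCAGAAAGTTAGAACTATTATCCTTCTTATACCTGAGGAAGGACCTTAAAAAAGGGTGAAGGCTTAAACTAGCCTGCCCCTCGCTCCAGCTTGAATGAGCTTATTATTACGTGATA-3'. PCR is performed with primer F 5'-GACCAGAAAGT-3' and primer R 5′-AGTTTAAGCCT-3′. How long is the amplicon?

72 bp

Forward primer GACCAGAAAGT is found on the top strand at positions 30–40.
The reverse primer's reverse complement is AGGCTTAAACT, which matches the template at positions 91–101.
The product runs from position 30 to position 101, so its length is 101 − 30 + 1 = 72 bp.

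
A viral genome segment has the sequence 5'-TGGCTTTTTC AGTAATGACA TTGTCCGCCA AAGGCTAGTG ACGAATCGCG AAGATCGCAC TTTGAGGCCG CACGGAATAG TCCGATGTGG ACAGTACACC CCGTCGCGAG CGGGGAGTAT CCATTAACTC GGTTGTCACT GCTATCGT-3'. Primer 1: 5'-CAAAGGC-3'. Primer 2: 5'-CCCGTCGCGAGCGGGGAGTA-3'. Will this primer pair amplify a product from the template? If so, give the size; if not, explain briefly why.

Primer 1 (CAAAGGC) matches the top strand at positions 29–35 (3' end points downstream).
Primer 2 (CCCGTCGCGAGCGGGGAGTA) also matches the top strand directly, at positions 100–119 — its reverse complement TACTCCCCGCTCGCGACGGG is not present.
Both primers anneal to the bottom strand with 3' ends pointing the same way, so neither can prime synthesis back toward the other.

No product — both primers anneal to the same strand and extend in the same direction.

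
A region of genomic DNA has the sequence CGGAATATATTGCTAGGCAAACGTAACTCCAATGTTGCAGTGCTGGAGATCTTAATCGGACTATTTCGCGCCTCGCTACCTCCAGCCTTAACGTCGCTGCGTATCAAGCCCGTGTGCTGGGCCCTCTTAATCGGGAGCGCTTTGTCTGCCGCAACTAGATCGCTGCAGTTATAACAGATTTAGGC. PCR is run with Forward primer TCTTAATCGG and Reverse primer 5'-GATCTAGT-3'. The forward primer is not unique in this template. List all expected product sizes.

112 bp, 37 bp

The forward primer TCTTAATCGG matches the top strand at positions 50–59, 125–134.
The reverse primer's reverse complement is ACTAGATC, matching at positions 154–161.
Each forward site pairs with the reverse site to give a product ending at position 161: sizes 112, 37 bp.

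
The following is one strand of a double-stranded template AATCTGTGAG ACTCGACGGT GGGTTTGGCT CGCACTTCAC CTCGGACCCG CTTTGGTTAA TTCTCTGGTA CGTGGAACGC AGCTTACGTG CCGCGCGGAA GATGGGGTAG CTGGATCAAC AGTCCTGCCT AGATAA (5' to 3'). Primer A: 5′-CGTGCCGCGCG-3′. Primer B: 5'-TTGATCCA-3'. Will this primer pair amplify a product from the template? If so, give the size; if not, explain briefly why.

Yes — a 33 bp product.

Primer A (CGTGCCGCGCG) matches the top strand at positions 87–97; it acts as a forward primer.
Primer B's reverse complement is TGGATCAA, matching the top strand at positions 112–119; it acts as a reverse primer.
The 3' ends face each other across positions 87–119, giving a 33 bp product.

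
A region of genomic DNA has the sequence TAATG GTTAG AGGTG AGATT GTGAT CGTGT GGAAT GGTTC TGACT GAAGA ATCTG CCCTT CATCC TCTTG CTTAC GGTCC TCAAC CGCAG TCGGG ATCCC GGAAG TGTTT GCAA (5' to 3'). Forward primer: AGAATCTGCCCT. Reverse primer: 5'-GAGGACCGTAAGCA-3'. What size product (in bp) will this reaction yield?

35 bp

Forward primer AGAATCTGCCCT is found on the top strand at positions 48–59.
Taking the reverse complement of GAGGACCGTAAGCA gives TGCTTACGGTCCTC, found at positions 69–82 on the template; the primer anneals here to the top strand with its 3' end pointing upstream.
Amplicon spans positions 48–82: 35 bp.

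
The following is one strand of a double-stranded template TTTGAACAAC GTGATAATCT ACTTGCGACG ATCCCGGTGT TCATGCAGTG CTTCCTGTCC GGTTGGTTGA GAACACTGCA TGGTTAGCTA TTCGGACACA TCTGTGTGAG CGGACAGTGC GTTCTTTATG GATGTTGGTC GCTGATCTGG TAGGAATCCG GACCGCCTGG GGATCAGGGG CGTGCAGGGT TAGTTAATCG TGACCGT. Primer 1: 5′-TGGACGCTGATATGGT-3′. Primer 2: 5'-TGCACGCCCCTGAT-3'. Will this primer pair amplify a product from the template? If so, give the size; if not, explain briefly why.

No product — primer 1 has no binding site in the template.

Primer 1 (TGGACGCTGATATGGT) does not match the top strand, and its reverse complement ACCATATCAGCGTCCA does not match either.
With no annealing site for primer 1, no amplification occurs.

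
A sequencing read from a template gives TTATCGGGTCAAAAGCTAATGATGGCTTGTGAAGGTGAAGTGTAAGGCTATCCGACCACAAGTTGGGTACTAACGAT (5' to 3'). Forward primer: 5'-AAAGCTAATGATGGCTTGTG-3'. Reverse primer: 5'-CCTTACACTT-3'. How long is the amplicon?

Forward primer AAAGCTAATGATGGCTTGTG is found on the top strand at positions 12–31.
Taking the reverse complement of CCTTACACTT gives AAGTGTAAGG, found at positions 38–47 on the template; the primer anneals here to the top strand with its 3' end pointing upstream.
Amplicon spans positions 12–47: 36 bp.

36 bp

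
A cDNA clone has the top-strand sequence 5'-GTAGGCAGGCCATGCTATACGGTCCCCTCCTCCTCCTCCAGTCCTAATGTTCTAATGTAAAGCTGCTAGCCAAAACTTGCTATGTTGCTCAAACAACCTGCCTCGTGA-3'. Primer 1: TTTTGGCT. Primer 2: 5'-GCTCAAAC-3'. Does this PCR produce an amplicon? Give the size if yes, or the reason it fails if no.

Primer 1 (TTTTGGCT) has reverse complement AGCCAAAA, which matches the top strand at positions 68–75; primer 1 anneals to the top strand there with its 3' end pointing upstream toward position 68.
Primer 2 (GCTCAAAC) matches the top strand directly at positions 87–94; it anneals to the bottom strand with its 3' end pointing downstream toward position 94.
The 3' ends diverge (primer 1 extends toward position 1, primer 2 toward position 108), so the primers never converge on a shared product.

No product — the primers' 3' ends point away from each other.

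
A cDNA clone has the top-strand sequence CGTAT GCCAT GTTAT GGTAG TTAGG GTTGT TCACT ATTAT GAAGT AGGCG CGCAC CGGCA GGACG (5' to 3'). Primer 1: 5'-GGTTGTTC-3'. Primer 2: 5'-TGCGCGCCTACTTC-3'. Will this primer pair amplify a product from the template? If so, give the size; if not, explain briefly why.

Yes — a 30 bp product.

Primer 1 (GGTTGTTC) matches the top strand at positions 25–32; it acts as a forward primer.
Primer 2's reverse complement is GAAGTAGGCGCGCA, matching the top strand at positions 41–54; it acts as a reverse primer.
The 3' ends face each other across positions 25–54, giving a 30 bp product.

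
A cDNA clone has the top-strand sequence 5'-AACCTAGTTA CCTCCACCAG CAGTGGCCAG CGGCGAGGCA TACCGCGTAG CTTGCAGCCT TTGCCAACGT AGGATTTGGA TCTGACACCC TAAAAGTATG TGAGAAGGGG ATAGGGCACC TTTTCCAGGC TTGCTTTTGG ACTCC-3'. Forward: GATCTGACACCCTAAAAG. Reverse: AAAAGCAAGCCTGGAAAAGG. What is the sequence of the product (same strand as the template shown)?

Scanning the template, GATCTGACACCCTAAAAG occurs at positions 79–96; this primer anneals to the bottom strand there with its 3' end pointing downstream.
The reverse primer's reverse complement is CCTTTTCCAGGCTTGCTTTT, which matches the template at positions 119–138.
The product is the template from position 79 through 138 (60 bp).

5'-GATCTGACACCCTAAAAGTATGTGAGAAGGGGATAGGGCACCTTTTCCAGGCTTGCTTTT-3'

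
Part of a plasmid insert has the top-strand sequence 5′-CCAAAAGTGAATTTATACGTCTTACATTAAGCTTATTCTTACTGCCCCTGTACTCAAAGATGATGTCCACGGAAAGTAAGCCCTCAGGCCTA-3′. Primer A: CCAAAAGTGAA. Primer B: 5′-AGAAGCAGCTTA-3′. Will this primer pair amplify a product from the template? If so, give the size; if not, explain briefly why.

No product — primer B has no binding site in the template.

Primer B (AGAAGCAGCTTA) does not match the top strand, and its reverse complement TAAGCTGCTTCT does not match either.
With no annealing site for primer B, no amplification occurs.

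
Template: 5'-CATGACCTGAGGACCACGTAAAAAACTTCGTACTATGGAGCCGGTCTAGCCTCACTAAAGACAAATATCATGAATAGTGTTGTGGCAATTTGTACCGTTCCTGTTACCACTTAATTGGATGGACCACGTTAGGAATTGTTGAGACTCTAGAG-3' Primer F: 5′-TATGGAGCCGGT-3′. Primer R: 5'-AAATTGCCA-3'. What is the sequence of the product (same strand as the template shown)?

5'-TATGGAGCCGGTCTAGCCTCACTAAAGACAAATATCATGAATAGTGTTGTGGCAATTT-3'

Scanning the template, TATGGAGCCGGT occurs at positions 34–45; this primer anneals to the bottom strand there with its 3' end pointing downstream.
Taking the reverse complement of AAATTGCCA gives TGGCAATTT, found at positions 83–91 on the template; the primer anneals here to the top strand with its 3' end pointing upstream.
The product is the template from position 34 through 91 (58 bp).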